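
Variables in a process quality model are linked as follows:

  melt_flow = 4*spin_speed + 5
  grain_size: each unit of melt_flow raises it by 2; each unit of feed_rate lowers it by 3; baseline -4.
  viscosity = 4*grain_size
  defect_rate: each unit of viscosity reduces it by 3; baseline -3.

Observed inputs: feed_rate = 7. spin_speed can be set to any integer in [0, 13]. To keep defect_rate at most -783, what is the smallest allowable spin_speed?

spin_speed = 10

Substituting into the grain_size equation gives grain_size = 8*spin_speed - 15.
viscosity becomes 32*spin_speed - 60.
defect_rate becomes -96*spin_speed + 177.
Require -96*spin_speed + 177 ≤ -783, so spin_speed ≥ 10.
The smallest integer in [0, 13] satisfying this is 10.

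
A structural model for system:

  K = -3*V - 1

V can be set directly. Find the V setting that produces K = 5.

Solve -3*V - 1 = 5: V = (5 + 1) / -3 = -2.

V = -2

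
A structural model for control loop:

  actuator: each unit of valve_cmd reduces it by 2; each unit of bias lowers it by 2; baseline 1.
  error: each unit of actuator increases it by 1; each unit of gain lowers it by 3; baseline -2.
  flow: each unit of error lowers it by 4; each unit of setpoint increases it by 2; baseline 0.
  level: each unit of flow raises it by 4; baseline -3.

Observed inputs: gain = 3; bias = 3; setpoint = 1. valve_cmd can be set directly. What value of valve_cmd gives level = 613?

valve_cmd = 11

Substituting into the actuator equation gives actuator = -2*valve_cmd - 5.
Substituting into the error equation gives error = -2*valve_cmd - 16.
This gives flow = 8*valve_cmd + 66.
level becomes 32*valve_cmd + 261.
Solve 32*valve_cmd + 261 = 613: valve_cmd = (613 - 261) / 32 = 11.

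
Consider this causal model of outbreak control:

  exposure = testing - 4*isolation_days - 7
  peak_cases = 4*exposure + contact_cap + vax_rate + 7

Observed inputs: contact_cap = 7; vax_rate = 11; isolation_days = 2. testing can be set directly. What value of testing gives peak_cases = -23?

Substituting into the exposure equation gives exposure = testing - 15.
Substituting into the peak_cases equation gives peak_cases = 4*testing - 35.
Solve 4*testing - 35 = -23: testing = (-23 + 35) / 4 = 3.

testing = 3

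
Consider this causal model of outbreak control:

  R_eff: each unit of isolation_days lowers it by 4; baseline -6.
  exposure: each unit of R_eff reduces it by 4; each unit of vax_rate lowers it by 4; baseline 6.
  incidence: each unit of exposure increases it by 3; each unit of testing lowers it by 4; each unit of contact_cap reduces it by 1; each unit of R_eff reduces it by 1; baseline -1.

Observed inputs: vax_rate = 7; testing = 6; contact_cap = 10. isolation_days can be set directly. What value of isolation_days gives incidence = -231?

Substituting into the exposure equation gives exposure = 16*isolation_days + 2.
So incidence = 52*isolation_days - 23.
Solve 52*isolation_days - 23 = -231: isolation_days = (-231 + 23) / 52 = -4.

isolation_days = -4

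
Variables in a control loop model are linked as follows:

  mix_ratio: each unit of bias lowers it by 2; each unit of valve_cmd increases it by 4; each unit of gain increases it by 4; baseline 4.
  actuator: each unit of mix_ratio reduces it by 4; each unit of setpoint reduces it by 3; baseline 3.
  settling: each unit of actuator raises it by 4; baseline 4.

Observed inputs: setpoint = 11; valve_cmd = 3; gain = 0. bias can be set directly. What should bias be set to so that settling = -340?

bias = 1

Substituting into the mix_ratio equation gives mix_ratio = -2*bias + 16.
This gives actuator = 8*bias - 94.
Substituting into the settling equation gives settling = 32*bias - 372.
Solve 32*bias - 372 = -340: bias = (-340 + 372) / 32 = 1.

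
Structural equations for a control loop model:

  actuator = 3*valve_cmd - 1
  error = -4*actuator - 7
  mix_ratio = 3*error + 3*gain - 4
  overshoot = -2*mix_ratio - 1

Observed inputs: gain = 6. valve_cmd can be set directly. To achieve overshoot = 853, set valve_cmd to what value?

valve_cmd = 12

Substituting into the error equation gives error = -12*valve_cmd - 3.
Substituting into the mix_ratio equation gives mix_ratio = -36*valve_cmd + 5.
overshoot becomes 72*valve_cmd - 11.
Solve 72*valve_cmd - 11 = 853: valve_cmd = (853 + 11) / 72 = 12.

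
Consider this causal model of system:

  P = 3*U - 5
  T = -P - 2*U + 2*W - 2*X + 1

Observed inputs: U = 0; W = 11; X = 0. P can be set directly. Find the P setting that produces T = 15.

Intervening on P fixes its value directly, overriding its dependence on U.
Substituting into the T equation gives T = -P + 23.
Solve -P + 23 = 15: P = (15 - 23) / -1 = 8.

P = 8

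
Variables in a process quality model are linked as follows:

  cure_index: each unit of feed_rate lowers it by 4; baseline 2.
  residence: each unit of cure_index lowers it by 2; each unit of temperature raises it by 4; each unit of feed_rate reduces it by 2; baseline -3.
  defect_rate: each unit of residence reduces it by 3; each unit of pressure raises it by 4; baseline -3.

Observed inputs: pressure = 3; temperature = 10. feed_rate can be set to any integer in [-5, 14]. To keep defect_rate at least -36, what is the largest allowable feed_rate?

Substituting into the residence equation gives residence = 6*feed_rate + 33.
defect_rate becomes -18*feed_rate - 90.
Require -18*feed_rate - 90 ≥ -36, so feed_rate ≤ -3.
The largest integer in [-5, 14] satisfying this is -3.

feed_rate = -3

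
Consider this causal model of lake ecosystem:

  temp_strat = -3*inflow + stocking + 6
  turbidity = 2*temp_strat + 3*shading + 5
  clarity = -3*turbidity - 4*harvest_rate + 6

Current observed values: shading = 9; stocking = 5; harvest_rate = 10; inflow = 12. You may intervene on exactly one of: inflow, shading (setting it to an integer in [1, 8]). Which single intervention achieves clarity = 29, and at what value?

set shading = 8

Intervening on inflow: clarity = 18*inflow - 196. Reaching 29 requires inflow = 25/2, not an integer.
Intervening on shading: with other inputs at their observed values, clarity = -9*shading + 101. Solving for 29 gives shading = 8, within [1, 8].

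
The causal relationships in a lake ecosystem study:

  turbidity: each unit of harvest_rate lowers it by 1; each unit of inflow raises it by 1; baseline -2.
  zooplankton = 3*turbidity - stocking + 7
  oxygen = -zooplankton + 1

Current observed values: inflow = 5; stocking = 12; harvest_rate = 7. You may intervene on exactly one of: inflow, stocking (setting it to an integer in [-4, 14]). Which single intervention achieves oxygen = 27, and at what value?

set inflow = 2

Intervening on inflow: with other inputs at their observed values, oxygen = -3*inflow + 33. Solving for 27 gives inflow = 2, within [-4, 14].
Intervening on stocking: oxygen = stocking + 6. Reaching 27 requires stocking = 21, outside [-4, 14].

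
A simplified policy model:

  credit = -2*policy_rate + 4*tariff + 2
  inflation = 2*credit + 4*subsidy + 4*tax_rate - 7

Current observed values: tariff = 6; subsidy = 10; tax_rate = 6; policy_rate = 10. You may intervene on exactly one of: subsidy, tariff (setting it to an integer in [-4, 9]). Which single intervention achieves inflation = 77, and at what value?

Intervening on subsidy: inflation = 4*subsidy + 29. Reaching 77 requires subsidy = 12, outside [-4, 9].
Intervening on tariff: with other inputs at their observed values, inflation = 8*tariff + 21. Solving for 77 gives tariff = 7, within [-4, 9].

set tariff = 7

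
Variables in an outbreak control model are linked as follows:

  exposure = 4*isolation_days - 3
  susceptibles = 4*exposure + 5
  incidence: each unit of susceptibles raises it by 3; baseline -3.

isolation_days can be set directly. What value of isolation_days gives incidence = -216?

isolation_days = -4

Substituting into the susceptibles equation gives susceptibles = 16*isolation_days - 7.
So incidence = 48*isolation_days - 24.
Solve 48*isolation_days - 24 = -216: isolation_days = (-216 + 24) / 48 = -4.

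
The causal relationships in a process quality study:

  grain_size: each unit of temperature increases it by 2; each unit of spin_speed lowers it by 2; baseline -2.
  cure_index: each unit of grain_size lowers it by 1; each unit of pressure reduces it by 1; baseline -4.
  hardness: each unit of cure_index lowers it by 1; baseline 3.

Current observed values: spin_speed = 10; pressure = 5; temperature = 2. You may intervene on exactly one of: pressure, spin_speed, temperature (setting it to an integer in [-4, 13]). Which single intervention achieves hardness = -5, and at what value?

Intervening on pressure: with other inputs at their observed values, hardness = pressure - 11. Solving for -5 gives pressure = 6, within [-4, 13].
Intervening on spin_speed: hardness = -2*spin_speed + 14. Reaching -5 requires spin_speed = 19/2, not an integer.
Intervening on temperature: hardness = 2*temperature - 10. Reaching -5 requires temperature = 5/2, not an integer.

set pressure = 6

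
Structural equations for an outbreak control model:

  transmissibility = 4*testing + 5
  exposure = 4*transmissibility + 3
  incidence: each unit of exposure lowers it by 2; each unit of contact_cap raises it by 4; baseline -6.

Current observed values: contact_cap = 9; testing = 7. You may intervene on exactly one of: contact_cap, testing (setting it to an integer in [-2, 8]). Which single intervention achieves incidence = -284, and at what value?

Intervening on contact_cap: with other inputs at their observed values, incidence = 4*contact_cap - 276. Solving for -284 gives contact_cap = -2, within [-2, 8].
Intervening on testing: incidence = -32*testing - 16. Reaching -284 requires testing = 67/8, not an integer.

set contact_cap = -2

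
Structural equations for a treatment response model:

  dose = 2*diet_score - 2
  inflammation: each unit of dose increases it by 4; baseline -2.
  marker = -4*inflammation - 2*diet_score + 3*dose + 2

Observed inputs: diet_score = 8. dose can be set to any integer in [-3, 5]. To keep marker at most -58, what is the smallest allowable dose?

Intervening on dose fixes its value directly, overriding its dependence on diet_score.
Substituting into the marker equation gives marker = -13*dose - 6.
Require -13*dose - 6 ≤ -58, so dose ≥ 4.
The smallest integer in [-3, 5] satisfying this is 4.

dose = 4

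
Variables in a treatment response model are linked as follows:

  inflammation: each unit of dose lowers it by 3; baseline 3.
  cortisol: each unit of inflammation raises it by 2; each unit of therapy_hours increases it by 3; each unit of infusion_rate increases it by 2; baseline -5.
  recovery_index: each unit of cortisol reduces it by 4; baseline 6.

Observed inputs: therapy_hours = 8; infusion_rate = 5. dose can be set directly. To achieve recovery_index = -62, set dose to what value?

Substituting into the cortisol equation gives cortisol = -6*dose + 35.
Substituting into the recovery_index equation gives recovery_index = 24*dose - 134.
Solve 24*dose - 134 = -62: dose = (-62 + 134) / 24 = 3.

dose = 3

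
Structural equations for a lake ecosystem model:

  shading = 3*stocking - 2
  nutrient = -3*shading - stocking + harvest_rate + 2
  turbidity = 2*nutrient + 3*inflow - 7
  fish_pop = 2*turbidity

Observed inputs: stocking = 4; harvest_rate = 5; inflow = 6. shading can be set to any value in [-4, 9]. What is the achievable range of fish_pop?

-74 to 82

Intervening on shading fixes its value directly, overriding its dependence on stocking.
Substituting into the nutrient equation gives nutrient = -3*shading + 3.
Substituting into the turbidity equation gives turbidity = -6*shading + 17.
Substituting into the fish_pop equation gives fish_pop = -12*shading + 34.
Linear in shading, so extremes are at the endpoints: shading = -4 gives fish_pop = 82; shading = 9 gives fish_pop = -74.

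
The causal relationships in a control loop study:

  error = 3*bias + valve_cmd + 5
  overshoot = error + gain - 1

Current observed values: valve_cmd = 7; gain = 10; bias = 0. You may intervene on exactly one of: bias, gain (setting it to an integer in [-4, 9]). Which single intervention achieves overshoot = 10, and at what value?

Intervening on bias: overshoot = 3*bias + 21. Reaching 10 requires bias = -11/3, not an integer.
Intervening on gain: with other inputs at their observed values, overshoot = gain + 11. Solving for 10 gives gain = -1, within [-4, 9].

set gain = -1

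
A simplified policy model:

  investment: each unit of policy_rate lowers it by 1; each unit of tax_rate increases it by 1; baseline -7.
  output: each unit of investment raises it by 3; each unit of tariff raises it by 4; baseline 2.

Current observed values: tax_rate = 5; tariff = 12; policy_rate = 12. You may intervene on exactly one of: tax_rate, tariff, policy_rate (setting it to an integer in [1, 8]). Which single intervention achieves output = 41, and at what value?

set policy_rate = 1

Intervening on tax_rate: output = 3*tax_rate - 7. Reaching 41 requires tax_rate = 16, outside [1, 8].
Intervening on tariff: output = 4*tariff - 40. Reaching 41 requires tariff = 81/4, not an integer.
Intervening on policy_rate: with other inputs at their observed values, output = -3*policy_rate + 44. Solving for 41 gives policy_rate = 1, within [1, 8].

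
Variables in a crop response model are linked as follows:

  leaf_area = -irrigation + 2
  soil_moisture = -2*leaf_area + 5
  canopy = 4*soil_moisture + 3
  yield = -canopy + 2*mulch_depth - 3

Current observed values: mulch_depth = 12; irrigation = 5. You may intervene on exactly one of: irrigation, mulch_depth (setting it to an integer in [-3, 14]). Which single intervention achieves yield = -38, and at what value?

set mulch_depth = 6

Intervening on irrigation: yield = -8*irrigation + 14. Reaching -38 requires irrigation = 13/2, not an integer.
Intervening on mulch_depth: with other inputs at their observed values, yield = 2*mulch_depth - 50. Solving for -38 gives mulch_depth = 6, within [-3, 14].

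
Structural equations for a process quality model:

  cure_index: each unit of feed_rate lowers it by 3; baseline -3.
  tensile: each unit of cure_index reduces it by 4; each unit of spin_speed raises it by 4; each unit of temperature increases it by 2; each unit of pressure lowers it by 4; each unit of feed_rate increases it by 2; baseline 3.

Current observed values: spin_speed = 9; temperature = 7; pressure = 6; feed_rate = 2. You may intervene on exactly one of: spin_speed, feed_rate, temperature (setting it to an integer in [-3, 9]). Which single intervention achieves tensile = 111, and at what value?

set feed_rate = 5

Intervening on spin_speed: tensile = 4*spin_speed + 33. Reaching 111 requires spin_speed = 39/2, not an integer.
Intervening on feed_rate: with other inputs at their observed values, tensile = 14*feed_rate + 41. Solving for 111 gives feed_rate = 5, within [-3, 9].
Intervening on temperature: tensile = 2*temperature + 55. Reaching 111 requires temperature = 28, outside [-3, 9].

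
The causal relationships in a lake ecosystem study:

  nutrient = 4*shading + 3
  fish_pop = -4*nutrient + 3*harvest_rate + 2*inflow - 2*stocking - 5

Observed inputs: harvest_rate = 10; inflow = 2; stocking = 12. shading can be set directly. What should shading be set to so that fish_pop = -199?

Substituting into the fish_pop equation gives fish_pop = -16*shading - 7.
Solve -16*shading - 7 = -199: shading = (-199 + 7) / -16 = 12.

shading = 12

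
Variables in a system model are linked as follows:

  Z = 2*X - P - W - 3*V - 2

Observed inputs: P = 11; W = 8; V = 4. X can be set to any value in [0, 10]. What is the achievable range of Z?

Substituting into the Z equation gives Z = 2*X - 33.
Linear in X, so extremes are at the endpoints: X = 0 gives Z = -33; X = 10 gives Z = -13.

-33 to -13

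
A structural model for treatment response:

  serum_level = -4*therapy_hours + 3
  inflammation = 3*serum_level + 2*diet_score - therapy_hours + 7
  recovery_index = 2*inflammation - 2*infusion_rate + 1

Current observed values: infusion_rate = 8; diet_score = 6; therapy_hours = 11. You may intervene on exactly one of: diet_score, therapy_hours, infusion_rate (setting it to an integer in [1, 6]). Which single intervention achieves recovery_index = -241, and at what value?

Intervening on diet_score: recovery_index = 4*diet_score - 269. Reaching -241 requires diet_score = 7, outside [1, 6].
Intervening on therapy_hours: recovery_index = -26*therapy_hours + 41. Reaching -241 requires therapy_hours = 141/13, not an integer.
Intervening on infusion_rate: with other inputs at their observed values, recovery_index = -2*infusion_rate - 229. Solving for -241 gives infusion_rate = 6, within [1, 6].

set infusion_rate = 6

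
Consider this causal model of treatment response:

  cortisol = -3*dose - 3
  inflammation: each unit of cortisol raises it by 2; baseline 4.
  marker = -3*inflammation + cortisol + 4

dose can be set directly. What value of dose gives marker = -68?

dose = -5

Substituting into the inflammation equation gives inflammation = -6*dose - 2.
Substituting into the marker equation gives marker = 15*dose + 7.
Solve 15*dose + 7 = -68: dose = (-68 - 7) / 15 = -5.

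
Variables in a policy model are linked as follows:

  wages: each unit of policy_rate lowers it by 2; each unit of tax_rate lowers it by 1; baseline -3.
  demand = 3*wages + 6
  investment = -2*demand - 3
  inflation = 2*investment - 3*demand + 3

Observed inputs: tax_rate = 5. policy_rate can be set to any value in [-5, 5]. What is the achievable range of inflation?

-87 to 333

Substituting into the wages equation gives wages = -2*policy_rate - 8.
Substituting into the demand equation gives demand = -6*policy_rate - 18.
investment becomes 12*policy_rate + 33.
inflation becomes 42*policy_rate + 123.
Linear in policy_rate, so extremes are at the endpoints: policy_rate = -5 gives inflation = -87; policy_rate = 5 gives inflation = 333.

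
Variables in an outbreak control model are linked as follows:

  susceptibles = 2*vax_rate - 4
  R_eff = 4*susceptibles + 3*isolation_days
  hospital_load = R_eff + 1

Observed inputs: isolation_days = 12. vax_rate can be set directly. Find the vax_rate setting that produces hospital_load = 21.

vax_rate = 0

Substituting into the R_eff equation gives R_eff = 8*vax_rate + 20.
Substituting into the hospital_load equation gives hospital_load = 8*vax_rate + 21.
Solve 8*vax_rate + 21 = 21: vax_rate = (21 - 21) / 8 = 0.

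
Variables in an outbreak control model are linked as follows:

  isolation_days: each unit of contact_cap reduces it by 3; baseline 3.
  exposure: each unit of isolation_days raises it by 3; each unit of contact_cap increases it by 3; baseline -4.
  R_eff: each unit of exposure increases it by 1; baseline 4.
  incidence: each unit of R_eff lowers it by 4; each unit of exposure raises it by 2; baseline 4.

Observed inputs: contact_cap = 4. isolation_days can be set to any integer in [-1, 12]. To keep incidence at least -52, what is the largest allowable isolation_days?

isolation_days = 4

Intervening on isolation_days fixes its value directly, overriding its dependence on contact_cap.
Substituting into the exposure equation gives exposure = 3*isolation_days + 8.
R_eff becomes 3*isolation_days + 12.
Substituting into the incidence equation gives incidence = -6*isolation_days - 28.
Require -6*isolation_days - 28 ≥ -52, so isolation_days ≤ 4.
The largest integer in [-1, 12] satisfying this is 4.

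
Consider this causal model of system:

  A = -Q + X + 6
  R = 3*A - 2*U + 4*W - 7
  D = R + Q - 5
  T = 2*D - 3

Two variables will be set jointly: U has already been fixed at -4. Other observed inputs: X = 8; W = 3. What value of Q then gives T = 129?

With U held at -4:
Substituting into the A equation gives A = -Q + 14.
Substituting into the R equation gives R = -3*Q + 55.
Substituting into the D equation gives D = -2*Q + 50.
So T = -4*Q + 97.
Solve -4*Q + 97 = 129: Q = (129 - 97) / -4 = -8.

Q = -8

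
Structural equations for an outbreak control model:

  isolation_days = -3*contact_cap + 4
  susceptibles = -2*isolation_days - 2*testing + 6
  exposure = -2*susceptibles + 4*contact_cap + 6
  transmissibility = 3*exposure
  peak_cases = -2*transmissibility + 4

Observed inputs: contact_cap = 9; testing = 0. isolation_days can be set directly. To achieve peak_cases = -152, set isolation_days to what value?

Intervening on isolation_days fixes its value directly, overriding its dependence on contact_cap.
Substituting into the susceptibles equation gives susceptibles = -2*isolation_days + 6.
This gives exposure = 4*isolation_days + 30.
So transmissibility = 12*isolation_days + 90.
Substituting into the peak_cases equation gives peak_cases = -24*isolation_days - 176.
Solve -24*isolation_days - 176 = -152: isolation_days = (-152 + 176) / -24 = -1.

isolation_days = -1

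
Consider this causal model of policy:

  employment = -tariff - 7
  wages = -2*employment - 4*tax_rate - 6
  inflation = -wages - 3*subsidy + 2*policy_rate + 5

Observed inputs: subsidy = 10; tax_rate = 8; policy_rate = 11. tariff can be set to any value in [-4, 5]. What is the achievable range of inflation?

11 to 29

Substituting into the wages equation gives wages = 2*tariff - 24.
Substituting into the inflation equation gives inflation = -2*tariff + 21.
Linear in tariff, so extremes are at the endpoints: tariff = -4 gives inflation = 29; tariff = 5 gives inflation = 11.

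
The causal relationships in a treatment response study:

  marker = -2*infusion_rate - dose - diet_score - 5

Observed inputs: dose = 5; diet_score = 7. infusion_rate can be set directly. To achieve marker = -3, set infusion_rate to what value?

infusion_rate = -7

Substituting into the marker equation gives marker = -2*infusion_rate - 17.
Solve -2*infusion_rate - 17 = -3: infusion_rate = (-3 + 17) / -2 = -7.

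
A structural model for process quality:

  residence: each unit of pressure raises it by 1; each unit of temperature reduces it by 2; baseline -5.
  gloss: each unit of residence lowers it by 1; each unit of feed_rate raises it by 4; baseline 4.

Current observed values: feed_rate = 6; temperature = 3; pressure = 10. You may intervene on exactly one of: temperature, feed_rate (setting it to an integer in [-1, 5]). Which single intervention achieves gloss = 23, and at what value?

set temperature = 0

Intervening on temperature: with other inputs at their observed values, gloss = 2*temperature + 23. Solving for 23 gives temperature = 0, within [-1, 5].
Intervening on feed_rate: gloss = 4*feed_rate + 5. Reaching 23 requires feed_rate = 9/2, not an integer.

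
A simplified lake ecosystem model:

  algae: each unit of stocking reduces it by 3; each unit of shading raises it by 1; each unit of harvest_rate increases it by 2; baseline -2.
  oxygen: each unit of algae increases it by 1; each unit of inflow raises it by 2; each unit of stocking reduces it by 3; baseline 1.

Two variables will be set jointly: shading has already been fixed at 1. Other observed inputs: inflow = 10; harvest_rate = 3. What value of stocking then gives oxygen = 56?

stocking = -5

With shading held at 1:
Substituting into the algae equation gives algae = -3*stocking + 5.
oxygen becomes -6*stocking + 26.
Solve -6*stocking + 26 = 56: stocking = (56 - 26) / -6 = -5.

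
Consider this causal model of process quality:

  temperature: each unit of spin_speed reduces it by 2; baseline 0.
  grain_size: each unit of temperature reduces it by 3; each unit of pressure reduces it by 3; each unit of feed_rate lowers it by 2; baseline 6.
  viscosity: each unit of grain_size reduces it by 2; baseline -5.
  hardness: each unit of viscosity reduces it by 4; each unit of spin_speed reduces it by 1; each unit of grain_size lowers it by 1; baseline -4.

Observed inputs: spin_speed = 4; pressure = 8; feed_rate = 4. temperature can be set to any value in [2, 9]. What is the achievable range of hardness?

-359 to -212

Intervening on temperature fixes its value directly, overriding its dependence on spin_speed.
Substituting into the grain_size equation gives grain_size = -3*temperature - 26.
Substituting into the viscosity equation gives viscosity = 6*temperature + 47.
Substituting into the hardness equation gives hardness = -21*temperature - 170.
Linear in temperature, so extremes are at the endpoints: temperature = 2 gives hardness = -212; temperature = 9 gives hardness = -359.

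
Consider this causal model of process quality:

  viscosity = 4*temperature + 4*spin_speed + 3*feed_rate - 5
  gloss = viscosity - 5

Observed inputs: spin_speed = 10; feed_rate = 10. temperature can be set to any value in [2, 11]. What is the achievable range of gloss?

68 to 104

Substituting into the viscosity equation gives viscosity = 4*temperature + 65.
Substituting into the gloss equation gives gloss = 4*temperature + 60.
Linear in temperature, so extremes are at the endpoints: temperature = 2 gives gloss = 68; temperature = 11 gives gloss = 104.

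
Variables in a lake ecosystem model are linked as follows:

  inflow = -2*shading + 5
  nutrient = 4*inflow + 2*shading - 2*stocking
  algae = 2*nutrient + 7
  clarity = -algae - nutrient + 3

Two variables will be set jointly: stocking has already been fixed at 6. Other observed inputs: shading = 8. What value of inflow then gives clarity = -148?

With stocking held at 6:
Intervening on inflow fixes its value directly, overriding its dependence on shading.
Substituting into the nutrient equation gives nutrient = 4*inflow + 4.
Substituting into the algae equation gives algae = 8*inflow + 15.
clarity becomes -12*inflow - 16.
Solve -12*inflow - 16 = -148: inflow = (-148 + 16) / -12 = 11.

inflow = 11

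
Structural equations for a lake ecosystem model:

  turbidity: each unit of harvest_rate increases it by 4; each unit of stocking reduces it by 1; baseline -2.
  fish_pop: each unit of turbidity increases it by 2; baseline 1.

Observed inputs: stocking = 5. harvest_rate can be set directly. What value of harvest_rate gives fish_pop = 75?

harvest_rate = 11

Substituting into the turbidity equation gives turbidity = 4*harvest_rate - 7.
This gives fish_pop = 8*harvest_rate - 13.
Solve 8*harvest_rate - 13 = 75: harvest_rate = (75 + 13) / 8 = 11.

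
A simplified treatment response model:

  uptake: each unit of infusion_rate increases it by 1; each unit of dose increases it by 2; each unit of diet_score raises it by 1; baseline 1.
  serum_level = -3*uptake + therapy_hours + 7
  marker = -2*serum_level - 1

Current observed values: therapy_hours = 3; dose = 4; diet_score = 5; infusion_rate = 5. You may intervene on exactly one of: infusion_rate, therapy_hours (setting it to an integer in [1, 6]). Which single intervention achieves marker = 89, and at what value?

set therapy_hours = 5

Intervening on infusion_rate: marker = 6*infusion_rate + 63. Reaching 89 requires infusion_rate = 13/3, not an integer.
Intervening on therapy_hours: with other inputs at their observed values, marker = -2*therapy_hours + 99. Solving for 89 gives therapy_hours = 5, within [1, 6].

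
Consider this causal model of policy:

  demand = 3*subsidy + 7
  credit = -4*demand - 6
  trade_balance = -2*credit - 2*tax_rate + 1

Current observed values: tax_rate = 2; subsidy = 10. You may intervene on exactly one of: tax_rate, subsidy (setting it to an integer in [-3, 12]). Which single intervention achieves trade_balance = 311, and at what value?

Intervening on tax_rate: with other inputs at their observed values, trade_balance = -2*tax_rate + 309. Solving for 311 gives tax_rate = -1, within [-3, 12].
Intervening on subsidy: trade_balance = 24*subsidy + 65. Reaching 311 requires subsidy = 41/4, not an integer.

set tax_rate = -1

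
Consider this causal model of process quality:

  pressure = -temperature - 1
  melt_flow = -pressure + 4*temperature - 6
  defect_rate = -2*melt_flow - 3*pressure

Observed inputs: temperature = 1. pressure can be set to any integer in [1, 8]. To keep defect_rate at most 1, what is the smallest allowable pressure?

pressure = 3

Intervening on pressure fixes its value directly, overriding its dependence on temperature.
Substituting into the melt_flow equation gives melt_flow = -pressure - 2.
Substituting into the defect_rate equation gives defect_rate = -pressure + 4.
Require -pressure + 4 ≤ 1, so pressure ≥ 3.
The smallest integer in [1, 8] satisfying this is 3.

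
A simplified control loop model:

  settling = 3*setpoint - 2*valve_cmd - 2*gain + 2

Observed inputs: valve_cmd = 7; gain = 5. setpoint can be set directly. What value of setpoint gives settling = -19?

setpoint = 1

Substituting into the settling equation gives settling = 3*setpoint - 22.
Solve 3*setpoint - 22 = -19: setpoint = (-19 + 22) / 3 = 1.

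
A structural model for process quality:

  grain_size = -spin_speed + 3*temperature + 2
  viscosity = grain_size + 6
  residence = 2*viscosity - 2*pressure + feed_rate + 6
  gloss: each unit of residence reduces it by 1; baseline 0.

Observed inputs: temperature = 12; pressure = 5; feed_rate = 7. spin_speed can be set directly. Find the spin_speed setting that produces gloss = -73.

spin_speed = 9

Substituting into the grain_size equation gives grain_size = -spin_speed + 38.
So viscosity = -spin_speed + 44.
Substituting into the residence equation gives residence = -2*spin_speed + 91.
Substituting into the gloss equation gives gloss = 2*spin_speed - 91.
Solve 2*spin_speed - 91 = -73: spin_speed = (-73 + 91) / 2 = 9.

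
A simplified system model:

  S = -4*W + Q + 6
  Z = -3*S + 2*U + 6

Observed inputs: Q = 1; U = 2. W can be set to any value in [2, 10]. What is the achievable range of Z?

13 to 109

Substituting into the S equation gives S = -4*W + 7.
Substituting into the Z equation gives Z = 12*W - 11.
Linear in W, so extremes are at the endpoints: W = 2 gives Z = 13; W = 10 gives Z = 109.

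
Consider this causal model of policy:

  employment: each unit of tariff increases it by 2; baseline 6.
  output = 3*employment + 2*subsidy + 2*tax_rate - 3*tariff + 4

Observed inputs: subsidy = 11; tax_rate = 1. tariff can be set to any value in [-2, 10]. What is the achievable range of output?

Substituting into the output equation gives output = 3*tariff + 46.
Linear in tariff, so extremes are at the endpoints: tariff = -2 gives output = 40; tariff = 10 gives output = 76.

40 to 76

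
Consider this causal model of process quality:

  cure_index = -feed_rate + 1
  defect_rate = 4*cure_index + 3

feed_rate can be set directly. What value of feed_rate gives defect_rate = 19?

feed_rate = -3

Substituting into the defect_rate equation gives defect_rate = -4*feed_rate + 7.
Solve -4*feed_rate + 7 = 19: feed_rate = (19 - 7) / -4 = -3.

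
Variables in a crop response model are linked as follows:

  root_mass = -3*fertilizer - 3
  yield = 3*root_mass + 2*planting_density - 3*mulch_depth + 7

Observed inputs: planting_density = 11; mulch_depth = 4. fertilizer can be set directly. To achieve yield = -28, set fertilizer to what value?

fertilizer = 4

Substituting into the yield equation gives yield = -9*fertilizer + 8.
Solve -9*fertilizer + 8 = -28: fertilizer = (-28 - 8) / -9 = 4.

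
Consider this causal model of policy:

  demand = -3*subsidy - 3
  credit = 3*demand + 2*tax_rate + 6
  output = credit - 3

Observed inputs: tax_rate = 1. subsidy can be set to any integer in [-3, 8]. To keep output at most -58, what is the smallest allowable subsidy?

subsidy = 6

Substituting into the credit equation gives credit = -9*subsidy - 1.
So output = -9*subsidy - 4.
Require -9*subsidy - 4 ≤ -58, so subsidy ≥ 6.
The smallest integer in [-3, 8] satisfying this is 6.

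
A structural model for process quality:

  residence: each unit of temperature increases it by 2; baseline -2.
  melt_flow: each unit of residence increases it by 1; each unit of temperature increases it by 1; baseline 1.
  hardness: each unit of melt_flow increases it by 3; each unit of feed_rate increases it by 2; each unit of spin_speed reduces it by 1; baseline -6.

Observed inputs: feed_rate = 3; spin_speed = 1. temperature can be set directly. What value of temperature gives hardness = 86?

temperature = 10

Substituting into the melt_flow equation gives melt_flow = 3*temperature - 1.
So hardness = 9*temperature - 4.
Solve 9*temperature - 4 = 86: temperature = (86 + 4) / 9 = 10.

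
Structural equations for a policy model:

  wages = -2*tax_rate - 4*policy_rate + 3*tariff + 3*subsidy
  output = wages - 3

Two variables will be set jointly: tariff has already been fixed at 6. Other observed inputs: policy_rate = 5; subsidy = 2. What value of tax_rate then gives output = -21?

tax_rate = 11

With tariff held at 6:
Substituting into the wages equation gives wages = -2*tax_rate + 4.
output becomes -2*tax_rate + 1.
Solve -2*tax_rate + 1 = -21: tax_rate = (-21 - 1) / -2 = 11.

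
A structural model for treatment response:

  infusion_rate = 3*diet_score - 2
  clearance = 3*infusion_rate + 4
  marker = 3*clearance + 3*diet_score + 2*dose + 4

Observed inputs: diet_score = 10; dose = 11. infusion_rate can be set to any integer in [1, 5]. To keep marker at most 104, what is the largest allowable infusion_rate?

infusion_rate = 4

Intervening on infusion_rate fixes its value directly, overriding its dependence on diet_score.
Substituting into the marker equation gives marker = 9*infusion_rate + 68.
Require 9*infusion_rate + 68 ≤ 104, so infusion_rate ≤ 4.
The largest integer in [1, 5] satisfying this is 4.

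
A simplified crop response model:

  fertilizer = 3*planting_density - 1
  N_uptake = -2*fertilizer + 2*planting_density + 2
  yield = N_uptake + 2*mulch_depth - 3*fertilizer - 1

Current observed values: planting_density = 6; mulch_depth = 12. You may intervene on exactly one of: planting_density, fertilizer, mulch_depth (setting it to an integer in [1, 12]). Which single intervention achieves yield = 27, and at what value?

Intervening on planting_density: yield = -13*planting_density + 30. Reaching 27 requires planting_density = 3/13, not an integer.
Intervening on fertilizer: with other inputs at their observed values, yield = -5*fertilizer + 37. Solving for 27 gives fertilizer = 2, within [1, 12].
Intervening on mulch_depth: yield = 2*mulch_depth - 72. Reaching 27 requires mulch_depth = 99/2, not an integer.

set fertilizer = 2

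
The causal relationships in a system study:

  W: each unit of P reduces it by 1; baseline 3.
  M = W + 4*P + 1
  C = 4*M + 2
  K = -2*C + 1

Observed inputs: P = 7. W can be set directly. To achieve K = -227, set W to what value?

Intervening on W fixes its value directly, overriding its dependence on P.
Substituting into the M equation gives M = W + 29.
This gives C = 4*W + 118.
K becomes -8*W - 235.
Solve -8*W - 235 = -227: W = (-227 + 235) / -8 = -1.

W = -1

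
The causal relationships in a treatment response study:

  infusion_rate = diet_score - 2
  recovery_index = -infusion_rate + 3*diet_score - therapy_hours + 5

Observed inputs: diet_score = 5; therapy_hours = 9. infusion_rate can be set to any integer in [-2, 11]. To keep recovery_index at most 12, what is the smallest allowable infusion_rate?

Intervening on infusion_rate fixes its value directly, overriding its dependence on diet_score.
Substituting into the recovery_index equation gives recovery_index = -infusion_rate + 11.
Require -infusion_rate + 11 ≤ 12, so infusion_rate ≥ -1.
The smallest integer in [-2, 11] satisfying this is -1.

infusion_rate = -1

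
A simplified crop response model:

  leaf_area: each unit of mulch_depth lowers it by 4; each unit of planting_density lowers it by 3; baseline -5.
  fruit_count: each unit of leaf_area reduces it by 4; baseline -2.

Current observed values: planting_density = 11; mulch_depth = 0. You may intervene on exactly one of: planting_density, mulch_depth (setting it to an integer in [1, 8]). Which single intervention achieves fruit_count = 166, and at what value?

set mulch_depth = 1

Intervening on planting_density: fruit_count = 12*planting_density + 18. Reaching 166 requires planting_density = 37/3, not an integer.
Intervening on mulch_depth: with other inputs at their observed values, fruit_count = 16*mulch_depth + 150. Solving for 166 gives mulch_depth = 1, within [1, 8].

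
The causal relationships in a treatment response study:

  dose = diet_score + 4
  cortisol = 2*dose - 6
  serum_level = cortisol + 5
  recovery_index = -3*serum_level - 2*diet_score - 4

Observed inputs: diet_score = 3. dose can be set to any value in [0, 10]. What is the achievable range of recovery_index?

Intervening on dose fixes its value directly, overriding its dependence on diet_score.
Substituting into the serum_level equation gives serum_level = 2*dose - 1.
So recovery_index = -6*dose - 7.
Linear in dose, so extremes are at the endpoints: dose = 0 gives recovery_index = -7; dose = 10 gives recovery_index = -67.

-67 to -7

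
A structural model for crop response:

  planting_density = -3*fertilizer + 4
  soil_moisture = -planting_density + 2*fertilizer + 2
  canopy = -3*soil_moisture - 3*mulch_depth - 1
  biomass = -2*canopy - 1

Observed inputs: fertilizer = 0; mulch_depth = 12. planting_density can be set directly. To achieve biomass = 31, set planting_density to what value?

planting_density = 9

Intervening on planting_density fixes its value directly, overriding its dependence on fertilizer.
Substituting into the soil_moisture equation gives soil_moisture = -planting_density + 2.
canopy becomes 3*planting_density - 43.
So biomass = -6*planting_density + 85.
Solve -6*planting_density + 85 = 31: planting_density = (31 - 85) / -6 = 9.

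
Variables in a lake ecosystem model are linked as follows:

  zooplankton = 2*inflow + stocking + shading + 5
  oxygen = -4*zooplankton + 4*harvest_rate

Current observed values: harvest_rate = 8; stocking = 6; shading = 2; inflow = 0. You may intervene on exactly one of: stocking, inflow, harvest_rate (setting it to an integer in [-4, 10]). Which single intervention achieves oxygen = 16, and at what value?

Intervening on stocking: with other inputs at their observed values, oxygen = -4*stocking + 4. Solving for 16 gives stocking = -3, within [-4, 10].
Intervening on inflow: oxygen = -8*inflow - 20. Reaching 16 requires inflow = -9/2, not an integer.
Intervening on harvest_rate: oxygen = 4*harvest_rate - 52. Reaching 16 requires harvest_rate = 17, outside [-4, 10].

set stocking = -3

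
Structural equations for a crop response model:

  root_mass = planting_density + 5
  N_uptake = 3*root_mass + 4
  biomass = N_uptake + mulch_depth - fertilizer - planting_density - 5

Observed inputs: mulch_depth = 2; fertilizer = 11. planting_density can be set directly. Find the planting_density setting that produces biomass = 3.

planting_density = -1

Substituting into the N_uptake equation gives N_uptake = 3*planting_density + 19.
So biomass = 2*planting_density + 5.
Solve 2*planting_density + 5 = 3: planting_density = (3 - 5) / 2 = -1.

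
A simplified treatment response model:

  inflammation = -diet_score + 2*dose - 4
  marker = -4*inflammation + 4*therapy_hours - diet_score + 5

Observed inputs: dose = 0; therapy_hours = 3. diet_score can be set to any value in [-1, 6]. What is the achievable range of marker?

30 to 51

Substituting into the inflammation equation gives inflammation = -diet_score - 4.
Substituting into the marker equation gives marker = 3*diet_score + 33.
Linear in diet_score, so extremes are at the endpoints: diet_score = -1 gives marker = 30; diet_score = 6 gives marker = 51.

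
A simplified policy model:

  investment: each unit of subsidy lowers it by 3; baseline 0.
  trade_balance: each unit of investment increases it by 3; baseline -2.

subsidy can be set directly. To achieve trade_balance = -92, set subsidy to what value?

subsidy = 10

Substituting into the trade_balance equation gives trade_balance = -9*subsidy - 2.
Solve -9*subsidy - 2 = -92: subsidy = (-92 + 2) / -9 = 10.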